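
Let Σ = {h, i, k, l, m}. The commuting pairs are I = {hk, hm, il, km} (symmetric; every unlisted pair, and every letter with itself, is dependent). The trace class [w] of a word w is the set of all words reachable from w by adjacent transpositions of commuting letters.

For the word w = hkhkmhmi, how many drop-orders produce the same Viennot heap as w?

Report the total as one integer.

210

drop 0:h onto floor
drop 1:k onto floor
drop 2:h onto {0:h}
drop 3:k onto {1:k}
drop 4:m onto floor
drop 5:h onto {2:h}
drop 6:m onto {4:m}
drop 7:i onto {3:k, 5:h, 6:m}
ground layer = {0:h, 1:k, 4:m}
drop-orders for the pieces not yet dropped (sum over which currently-grounded one goes next):
  1 to go: {7} 1
  2 to go: {3,7} 1  {5,7} 1  {6,7} 1
  3 to go: {1,3,7} 1  {2,5,7} 1  {3,5,7} 2  {3,6,7} 2  {4,6,7} 1  {5,6,7} 2
  4 to go: {0,2,5,7} 1  {1,3,5,7} 3  {1,3,6,7} 3  {2,3,5,7} 3  {2,5,6,7} 3  {3,4,6,7} 3  {3,5,6,7} 6  {4,5,6,7} 3
  5 to go: {0,2,3,5,7} 4  {0,2,5,6,7} 4  {1,2,3,5,7} 6  {1,3,4,6,7} 6  {1,3,5,6,7} 12  {2,3,5,6,7} 12  {2,4,5,6,7} 6  {3,4,5,6,7} 12
  6 to go: {0,1,2,3,5,7} 10  {0,2,3,5,6,7} 20  {0,2,4,5,6,7} 10  {1,2,3,5,6,7} 30  {1,3,4,5,6,7} 30  {2,3,4,5,6,7} 30
  if 0:h drops first: 90 orders
  if 1:k drops first: 60 orders
  if 4:m drops first: 60 orders
heap linearizations: 210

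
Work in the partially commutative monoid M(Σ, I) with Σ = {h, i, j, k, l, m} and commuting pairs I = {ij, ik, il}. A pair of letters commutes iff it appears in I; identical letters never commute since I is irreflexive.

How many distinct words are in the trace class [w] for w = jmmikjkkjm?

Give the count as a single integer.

0(j) covers ∅
1(m) covers 0:j
2(m) covers 1:m
3(i) covers 2:m
4(k) covers 2:m
5(j) covers 4:k
6(k) covers 5:j
7(k) covers 6:k
8(j) covers 7:k
9(m) covers 3:i, 8:j
floor of heap: 0:j
completions by unplaced set U, small U first (add the entries for U minus each lowest piece of U):
  |U|=1: {9}:1
  |U|=2: {3,9}:1  {8,9}:1
  |U|=3: {3,8,9}:2  {7,8,9}:1
  |U|=4: {3,7,8,9}:3  {6,7,8,9}:1
  |U|=5: {3,6,7,8,9}:4  {5,6,7,8,9}:1
  |U|=6: {3,5,6,7,8,9}:5  {4,5,6,7,8,9}:1
  |U|=7: {3,4,5,6,7,8,9}:6
  |U|=8: {2,3,4,5,6,7,8,9}:6
  start at 0(j): 6

6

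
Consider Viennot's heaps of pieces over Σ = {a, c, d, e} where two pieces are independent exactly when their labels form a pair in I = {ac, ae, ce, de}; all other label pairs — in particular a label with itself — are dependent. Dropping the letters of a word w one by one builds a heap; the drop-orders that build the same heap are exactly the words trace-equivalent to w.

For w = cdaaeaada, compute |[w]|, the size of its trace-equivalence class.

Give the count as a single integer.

9

#0=c has no predecessor
#1=d depends on [0:c]
#2=a depends on [1:d]
#3=a depends on [2:a]
#4=e has no predecessor
#5=a depends on [3:a]
#6=a depends on [5:a]
#7=d depends on [6:a]
#8=a depends on [7:d]
sources: [0:c, 4:e]
N(rest) = Σ N(rest − s) over sources s of rest; N(one piece) = 1:
  size 1 → [4]=1  [8]=1
  size 2 → [4,8]=2  [7,8]=1
  size 3 → [4,7,8]=3  [6,7,8]=1
  size 4 → [4,6,7,8]=4  [5,6,7,8]=1
  size 5 → [3,5,6,7,8]=1  [4,5,6,7,8]=5
  size 6 → [2,3,5,6,7,8]=1  [3,4,5,6,7,8]=6
  size 7 → [1,2,3,5,6,7,8]=1  [2,3,4,5,6,7,8]=7
  first=0(c) contributes 8
  first=4(e) contributes 1
|[w]| = 9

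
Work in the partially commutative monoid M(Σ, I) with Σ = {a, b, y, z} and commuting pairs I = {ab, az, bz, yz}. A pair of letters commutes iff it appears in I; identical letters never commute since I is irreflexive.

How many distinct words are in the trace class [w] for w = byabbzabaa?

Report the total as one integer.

#0=b has no predecessor
#1=y depends on [0:b]
#2=a depends on [1:y]
#3=b depends on [1:y]
#4=b depends on [3:b]
#5=z has no predecessor
#6=a depends on [2:a]
#7=b depends on [4:b]
#8=a depends on [6:a]
#9=a depends on [8:a]
sources: [0:b, 5:z]
N(rest) = Σ N(rest − s) over sources s of rest; N(one piece) = 1:
  size 1 → [5]=1  [7]=1  [9]=1
  size 2 → [4,7]=1  [5,7]=2  [5,9]=2  [7,9]=2  [8,9]=1
  size 3 → [3,4,7]=1  [4,5,7]=3  [4,7,9]=3  [5,7,9]=6  [5,8,9]=3  [6,8,9]=1  [7,8,9]=3
  size 4 → [2,6,8,9]=1  [3,4,5,7]=4  [3,4,7,9]=4  [4,5,7,9]=12  [4,7,8,9]=6  [5,6,8,9]=4  [5,7,8,9]=12  [6,7,8,9]=4
  size 5 → [2,5,6,8,9]=5  [2,6,7,8,9]=5  [3,4,5,7,9]=20  [3,4,7,8,9]=10  [4,5,7,8,9]=30  [4,6,7,8,9]=10  [5,6,7,8,9]=20
  size 6 → [2,4,6,7,8,9]=15  [2,5,6,7,8,9]=30  [3,4,5,7,8,9]=60  [3,4,6,7,8,9]=20  [4,5,6,7,8,9]=60
  size 7 → [2,3,4,6,7,8,9]=35  [2,4,5,6,7,8,9]=105  [3,4,5,6,7,8,9]=140
  size 8 → [1,2,3,4,6,7,8,9]=35  [2,3,4,5,6,7,8,9]=280
  first=0(b) contributes 315
  first=5(z) contributes 35
|[w]| = 350

350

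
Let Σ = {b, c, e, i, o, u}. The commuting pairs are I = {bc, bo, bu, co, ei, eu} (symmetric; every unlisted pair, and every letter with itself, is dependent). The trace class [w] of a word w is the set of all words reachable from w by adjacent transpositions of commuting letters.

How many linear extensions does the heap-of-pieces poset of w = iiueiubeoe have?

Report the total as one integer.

16

#0=i has no predecessor
#1=i depends on [0:i]
#2=u depends on [1:i]
#3=e has no predecessor
#4=i depends on [2:u]
#5=u depends on [4:i]
#6=b depends on [3:e, 4:i]
#7=e depends on [6:b]
#8=o depends on [5:u, 7:e]
#9=e depends on [8:o]
sources: [0:i, 3:e]
N(rest) = Σ N(rest − s) over sources s of rest; N(one piece) = 1:
  size 1 → [9]=1
  size 2 → [8,9]=1
  size 3 → [5,8,9]=1  [7,8,9]=1
  size 4 → [5,7,8,9]=2  [6,7,8,9]=1
  size 5 → [3,6,7,8,9]=1  [5,6,7,8,9]=3
  size 6 → [3,5,6,7,8,9]=4  [4,5,6,7,8,9]=3
  size 7 → [2,4,5,6,7,8,9]=3  [3,4,5,6,7,8,9]=7
  size 8 → [1,2,4,5,6,7,8,9]=3  [2,3,4,5,6,7,8,9]=10
  first=0(i) contributes 13
  first=3(e) contributes 3
|[w]| = 16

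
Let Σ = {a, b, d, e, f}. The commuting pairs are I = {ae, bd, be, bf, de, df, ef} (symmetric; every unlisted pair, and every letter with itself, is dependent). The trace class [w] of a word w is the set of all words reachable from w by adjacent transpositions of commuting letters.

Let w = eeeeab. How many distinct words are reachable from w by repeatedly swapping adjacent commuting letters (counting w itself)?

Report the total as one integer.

drop 0:e onto floor
drop 1:e onto {0:e}
drop 2:e onto {1:e}
drop 3:e onto {2:e}
drop 4:a onto floor
drop 5:b onto {4:a}
ground layer = {0:e, 4:a}
drop-orders for the pieces not yet dropped (sum over which currently-grounded one goes next):
  1 to go: {3} 1  {5} 1
  2 to go: {2,3} 1  {3,5} 2  {4,5} 1
  3 to go: {1,2,3} 1  {2,3,5} 3  {3,4,5} 3
  4 to go: {0,1,2,3} 1  {1,2,3,5} 4  {2,3,4,5} 6
  if 0:e drops first: 10 orders
  if 4:a drops first: 5 orders
heap linearizations: 15

15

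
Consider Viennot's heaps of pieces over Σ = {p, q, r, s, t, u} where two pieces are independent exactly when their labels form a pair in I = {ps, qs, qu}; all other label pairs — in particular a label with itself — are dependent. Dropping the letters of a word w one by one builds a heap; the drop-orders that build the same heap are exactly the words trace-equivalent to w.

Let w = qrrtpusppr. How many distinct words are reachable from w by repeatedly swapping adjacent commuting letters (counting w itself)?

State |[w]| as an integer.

0(q) covers ∅
1(r) covers 0:q
2(r) covers 1:r
3(t) covers 2:r
4(p) covers 3:t
5(u) covers 4:p
6(s) covers 5:u
7(p) covers 5:u
8(p) covers 7:p
9(r) covers 6:s, 8:p
floor of heap: 0:q
completions by unplaced set U, small U first (add the entries for U minus each lowest piece of U):
  |U|=1: {9}:1
  |U|=2: {6,9}:1  {8,9}:1
  |U|=3: {6,8,9}:2  {7,8,9}:1
  |U|=4: {6,7,8,9}:3
  |U|=5: {5,6,7,8,9}:3
  |U|=6: {4,5,6,7,8,9}:3
  |U|=7: {3,4,5,6,7,8,9}:3
  |U|=8: {2,3,4,5,6,7,8,9}:3
  start at 0(q): 3

3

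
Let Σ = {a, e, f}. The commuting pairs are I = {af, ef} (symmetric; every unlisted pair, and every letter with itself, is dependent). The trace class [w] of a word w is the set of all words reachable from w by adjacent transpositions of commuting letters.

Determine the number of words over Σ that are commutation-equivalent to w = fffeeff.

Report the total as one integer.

piece 0:f — minimal
piece 1:f rests on {0:f}
piece 2:f rests on {1:f}
piece 3:e — minimal
piece 4:e rests on {3:e}
piece 5:f rests on {2:f}
piece 6:f rests on {5:f}
minimal pieces: {0:f, 3:e}
ways to finish when only these pieces remain (= sum over removing one remaining piece with nothing left below it):
  1 left: {4}→1  {6}→1
  2 left: {3,4}→1  {4,6}→2  {5,6}→1
  3 left: {2,5,6}→1  {3,4,6}→3  {4,5,6}→3
  4 left: {1,2,5,6}→1  {2,4,5,6}→4  {3,4,5,6}→6
  5 left: {0,1,2,5,6}→1  {1,2,4,5,6}→5  {2,3,4,5,6}→10
  placing 0:f first → 15 extensions
  placing 3:e first → 6 extensions
total linear extensions = 21

21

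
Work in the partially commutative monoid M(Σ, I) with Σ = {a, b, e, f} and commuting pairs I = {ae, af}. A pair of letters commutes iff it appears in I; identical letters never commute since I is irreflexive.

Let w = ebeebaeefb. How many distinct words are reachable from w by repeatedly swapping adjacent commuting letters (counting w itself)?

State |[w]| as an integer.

0(e) covers ∅
1(b) covers 0:e
2(e) covers 1:b
3(e) covers 2:e
4(b) covers 3:e
5(a) covers 4:b
6(e) covers 4:b
7(e) covers 6:e
8(f) covers 7:e
9(b) covers 5:a, 8:f
floor of heap: 0:e
completions by unplaced set U, small U first (add the entries for U minus each lowest piece of U):
  |U|=1: {9}:1
  |U|=2: {5,9}:1  {8,9}:1
  |U|=3: {5,8,9}:2  {7,8,9}:1
  |U|=4: {5,7,8,9}:3  {6,7,8,9}:1
  |U|=5: {5,6,7,8,9}:4
  |U|=6: {4,5,6,7,8,9}:4
  |U|=7: {3,4,5,6,7,8,9}:4
  |U|=8: {2,3,4,5,6,7,8,9}:4
  start at 0(e): 4

4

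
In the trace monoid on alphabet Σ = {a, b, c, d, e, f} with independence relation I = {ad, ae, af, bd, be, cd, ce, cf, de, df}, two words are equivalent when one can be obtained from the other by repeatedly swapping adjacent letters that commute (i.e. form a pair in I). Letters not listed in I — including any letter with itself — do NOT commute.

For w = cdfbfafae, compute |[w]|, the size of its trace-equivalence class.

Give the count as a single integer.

drop 0:c onto floor
drop 1:d onto floor
drop 2:f onto floor
drop 3:b onto {0:c, 2:f}
drop 4:f onto {3:b}
drop 5:a onto {3:b}
drop 6:f onto {4:f}
drop 7:a onto {5:a}
drop 8:e onto {6:f}
ground layer = {0:c, 1:d, 2:f}
drop-orders for the pieces not yet dropped (sum over which currently-grounded one goes next):
  1 to go: {1} 1  {7} 1  {8} 1
  2 to go: {1,7} 2  {1,8} 2  {5,7} 1  {6,8} 1  {7,8} 2
  3 to go: {1,5,7} 3  {1,6,8} 3  {1,7,8} 6  {4,6,8} 1  {5,7,8} 3  {6,7,8} 3
  4 to go: {1,4,6,8} 4  {1,5,7,8} 12  {1,6,7,8} 12  {4,6,7,8} 4  {5,6,7,8} 6
  5 to go: {1,4,6,7,8} 20  {1,5,6,7,8} 30  {4,5,6,7,8} 10
  6 to go: {1,4,5,6,7,8} 60  {3,4,5,6,7,8} 10
  7 to go: {0,3,4,5,6,7,8} 10  {1,3,4,5,6,7,8} 70  {2,3,4,5,6,7,8} 10
  if 0:c drops first: 80 orders
  if 1:d drops first: 20 orders
  if 2:f drops first: 80 orders
heap linearizations: 180

180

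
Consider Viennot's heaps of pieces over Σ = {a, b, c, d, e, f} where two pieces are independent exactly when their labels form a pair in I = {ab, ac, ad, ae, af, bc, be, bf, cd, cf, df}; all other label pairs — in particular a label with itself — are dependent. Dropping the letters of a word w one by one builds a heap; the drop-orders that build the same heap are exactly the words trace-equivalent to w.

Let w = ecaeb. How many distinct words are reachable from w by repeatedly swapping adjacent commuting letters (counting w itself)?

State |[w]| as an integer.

drop 0:e onto floor
drop 1:c onto {0:e}
drop 2:a onto floor
drop 3:e onto {1:c}
drop 4:b onto floor
ground layer = {0:e, 2:a, 4:b}
drop-orders for the pieces not yet dropped (sum over which currently-grounded one goes next):
  1 to go: {2} 1  {3} 1  {4} 1
  2 to go: {1,3} 1  {2,3} 2  {2,4} 2  {3,4} 2
  3 to go: {0,1,3} 1  {1,2,3} 3  {1,3,4} 3  {2,3,4} 6
  if 0:e drops first: 12 orders
  if 2:a drops first: 4 orders
  if 4:b drops first: 4 orders
heap linearizations: 20

20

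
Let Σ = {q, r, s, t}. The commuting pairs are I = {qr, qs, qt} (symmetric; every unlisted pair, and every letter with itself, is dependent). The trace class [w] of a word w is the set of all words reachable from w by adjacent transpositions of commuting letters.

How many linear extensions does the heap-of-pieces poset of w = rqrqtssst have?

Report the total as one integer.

36

piece 0:r — minimal
piece 1:q — minimal
piece 2:r rests on {0:r}
piece 3:q rests on {1:q}
piece 4:t rests on {2:r}
piece 5:s rests on {4:t}
piece 6:s rests on {5:s}
piece 7:s rests on {6:s}
piece 8:t rests on {7:s}
minimal pieces: {0:r, 1:q}
ways to finish when only these pieces remain (= sum over removing one remaining piece with nothing left below it):
  1 left: {3}→1  {8}→1
  2 left: {1,3}→1  {3,8}→2  {7,8}→1
  3 left: {1,3,8}→3  {3,7,8}→3  {6,7,8}→1
  4 left: {1,3,7,8}→6  {3,6,7,8}→4  {5,6,7,8}→1
  5 left: {1,3,6,7,8}→10  {3,5,6,7,8}→5  {4,5,6,7,8}→1
  6 left: {1,3,5,6,7,8}→15  {2,4,5,6,7,8}→1  {3,4,5,6,7,8}→6
  7 left: {0,2,4,5,6,7,8}→1  {1,3,4,5,6,7,8}→21  {2,3,4,5,6,7,8}→7
  placing 0:r first → 28 extensions
  placing 1:q first → 8 extensions
total linear extensions = 36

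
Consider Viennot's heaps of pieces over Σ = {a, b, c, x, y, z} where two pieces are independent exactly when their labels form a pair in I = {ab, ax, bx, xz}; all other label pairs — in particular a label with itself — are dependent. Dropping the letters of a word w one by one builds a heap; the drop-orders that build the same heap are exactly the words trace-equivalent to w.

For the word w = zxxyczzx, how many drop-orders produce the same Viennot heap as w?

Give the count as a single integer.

9

piece 0:z — minimal
piece 1:x — minimal
piece 2:x rests on {1:x}
piece 3:y rests on {0:z, 2:x}
piece 4:c rests on {3:y}
piece 5:z rests on {4:c}
piece 6:z rests on {5:z}
piece 7:x rests on {4:c}
minimal pieces: {0:z, 1:x}
ways to finish when only these pieces remain (= sum over removing one remaining piece with nothing left below it):
  1 left: {6}→1  {7}→1
  2 left: {5,6}→1  {6,7}→2
  3 left: {5,6,7}→3
  4 left: {4,5,6,7}→3
  5 left: {3,4,5,6,7}→3
  6 left: {0,3,4,5,6,7}→3  {2,3,4,5,6,7}→3
  placing 0:z first → 3 extensions
  placing 1:x first → 6 extensions
total linear extensions = 9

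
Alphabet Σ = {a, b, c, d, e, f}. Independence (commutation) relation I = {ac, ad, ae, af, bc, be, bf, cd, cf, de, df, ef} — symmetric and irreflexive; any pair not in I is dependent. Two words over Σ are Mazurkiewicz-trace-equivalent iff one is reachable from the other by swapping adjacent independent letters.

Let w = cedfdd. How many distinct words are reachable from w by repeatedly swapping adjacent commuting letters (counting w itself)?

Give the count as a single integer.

60

0(c) covers ∅
1(e) covers 0:c
2(d) covers ∅
3(f) covers ∅
4(d) covers 2:d
5(d) covers 4:d
floor of heap: 0:c, 2:d, 3:f
completions by unplaced set U, small U first (add the entries for U minus each lowest piece of U):
  |U|=1: {1}:1  {3}:1  {5}:1
  |U|=2: {0,1}:1  {1,3}:2  {1,5}:2  {3,5}:2  {4,5}:1
  |U|=3: {0,1,3}:3  {0,1,5}:3  {1,3,5}:6  {1,4,5}:3  {2,4,5}:1  {3,4,5}:3
  |U|=4: {0,1,3,5}:12  {0,1,4,5}:6  {1,2,4,5}:4  {1,3,4,5}:12  {2,3,4,5}:4
  start at 0(c): 20
  start at 2(d): 30
  start at 3(f): 10
sum over floor = 60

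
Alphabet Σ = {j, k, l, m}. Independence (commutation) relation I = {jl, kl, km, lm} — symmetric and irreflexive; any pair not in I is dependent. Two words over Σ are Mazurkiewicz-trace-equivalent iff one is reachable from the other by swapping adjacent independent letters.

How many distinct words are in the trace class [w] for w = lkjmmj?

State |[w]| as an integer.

6

0(l) covers ∅
1(k) covers ∅
2(j) covers 1:k
3(m) covers 2:j
4(m) covers 3:m
5(j) covers 4:m
floor of heap: 0:l, 1:k
completions by unplaced set U, small U first (add the entries for U minus each lowest piece of U):
  |U|=1: {0}:1  {5}:1
  |U|=2: {0,5}:2  {4,5}:1
  |U|=3: {0,4,5}:3  {3,4,5}:1
  |U|=4: {0,3,4,5}:4  {2,3,4,5}:1
  start at 0(l): 1
  start at 1(k): 5
sum over floor = 6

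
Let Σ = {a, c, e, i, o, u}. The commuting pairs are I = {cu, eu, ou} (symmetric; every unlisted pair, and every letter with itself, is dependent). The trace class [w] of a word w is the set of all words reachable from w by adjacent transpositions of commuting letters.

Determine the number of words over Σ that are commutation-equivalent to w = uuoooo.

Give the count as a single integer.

piece 0:u — minimal
piece 1:u rests on {0:u}
piece 2:o — minimal
piece 3:o rests on {2:o}
piece 4:o rests on {3:o}
piece 5:o rests on {4:o}
minimal pieces: {0:u, 2:o}
ways to finish when only these pieces remain (= sum over removing one remaining piece with nothing left below it):
  1 left: {1}→1  {5}→1
  2 left: {0,1}→1  {1,5}→2  {4,5}→1
  3 left: {0,1,5}→3  {1,4,5}→3  {3,4,5}→1
  4 left: {0,1,4,5}→6  {1,3,4,5}→4  {2,3,4,5}→1
  placing 0:u first → 5 extensions
  placing 2:o first → 10 extensions
total linear extensions = 15

15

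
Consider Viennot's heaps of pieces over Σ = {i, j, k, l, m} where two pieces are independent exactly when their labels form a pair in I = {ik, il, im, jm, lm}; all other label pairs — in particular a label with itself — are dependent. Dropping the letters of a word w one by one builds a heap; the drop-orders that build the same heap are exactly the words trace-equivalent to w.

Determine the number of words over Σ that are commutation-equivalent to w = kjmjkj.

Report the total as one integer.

drop 0:k onto floor
drop 1:j onto {0:k}
drop 2:m onto {0:k}
drop 3:j onto {1:j}
drop 4:k onto {2:m, 3:j}
drop 5:j onto {4:k}
ground layer = {0:k}
drop-orders for the pieces not yet dropped (sum over which currently-grounded one goes next):
  1 to go: {5} 1
  2 to go: {4,5} 1
  3 to go: {2,4,5} 1  {3,4,5} 1
  4 to go: {1,3,4,5} 1  {2,3,4,5} 2
  if 0:k drops first: 3 orders

3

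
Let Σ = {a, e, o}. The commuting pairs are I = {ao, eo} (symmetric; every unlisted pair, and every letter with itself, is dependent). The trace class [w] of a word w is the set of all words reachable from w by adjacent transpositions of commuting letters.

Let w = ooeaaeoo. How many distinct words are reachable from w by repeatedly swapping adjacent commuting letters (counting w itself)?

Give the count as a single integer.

70

piece 0:o — minimal
piece 1:o rests on {0:o}
piece 2:e — minimal
piece 3:a rests on {2:e}
piece 4:a rests on {3:a}
piece 5:e rests on {4:a}
piece 6:o rests on {1:o}
piece 7:o rests on {6:o}
minimal pieces: {0:o, 2:e}
ways to finish when only these pieces remain (= sum over removing one remaining piece with nothing left below it):
  1 left: {5}→1  {7}→1
  2 left: {4,5}→1  {5,7}→2  {6,7}→1
  3 left: {1,6,7}→1  {3,4,5}→1  {4,5,7}→3  {5,6,7}→3
  4 left: {0,1,6,7}→1  {1,5,6,7}→4  {2,3,4,5}→1  {3,4,5,7}→4  {4,5,6,7}→6
  5 left: {0,1,5,6,7}→5  {1,4,5,6,7}→10  {2,3,4,5,7}→5  {3,4,5,6,7}→10
  6 left: {0,1,4,5,6,7}→15  {1,3,4,5,6,7}→20  {2,3,4,5,6,7}→15
  placing 0:o first → 35 extensions
  placing 2:e first → 35 extensions
total linear extensions = 70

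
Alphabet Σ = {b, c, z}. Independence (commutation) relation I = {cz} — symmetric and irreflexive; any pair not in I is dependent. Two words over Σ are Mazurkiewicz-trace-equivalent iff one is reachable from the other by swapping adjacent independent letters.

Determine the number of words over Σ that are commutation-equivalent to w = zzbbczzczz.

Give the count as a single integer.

15

0(z) covers ∅
1(z) covers 0:z
2(b) covers 1:z
3(b) covers 2:b
4(c) covers 3:b
5(z) covers 3:b
6(z) covers 5:z
7(c) covers 4:c
8(z) covers 6:z
9(z) covers 8:z
floor of heap: 0:z
completions by unplaced set U, small U first (add the entries for U minus each lowest piece of U):
  |U|=1: {7}:1  {9}:1
  |U|=2: {4,7}:1  {7,9}:2  {8,9}:1
  |U|=3: {4,7,9}:3  {6,8,9}:1  {7,8,9}:3
  |U|=4: {4,7,8,9}:6  {5,6,8,9}:1  {6,7,8,9}:4
  |U|=5: {4,6,7,8,9}:10  {5,6,7,8,9}:5
  |U|=6: {4,5,6,7,8,9}:15
  |U|=7: {3,4,5,6,7,8,9}:15
  |U|=8: {2,3,4,5,6,7,8,9}:15
  start at 0(z): 15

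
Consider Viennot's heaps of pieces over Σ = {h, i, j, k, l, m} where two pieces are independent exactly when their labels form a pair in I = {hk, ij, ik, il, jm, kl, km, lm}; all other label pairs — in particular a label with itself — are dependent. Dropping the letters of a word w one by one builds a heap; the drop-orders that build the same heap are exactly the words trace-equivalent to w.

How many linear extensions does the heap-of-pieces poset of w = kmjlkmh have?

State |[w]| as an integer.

piece 0:k — minimal
piece 1:m — minimal
piece 2:j rests on {0:k}
piece 3:l rests on {2:j}
piece 4:k rests on {2:j}
piece 5:m rests on {1:m}
piece 6:h rests on {3:l, 5:m}
minimal pieces: {0:k, 1:m}
ways to finish when only these pieces remain (= sum over removing one remaining piece with nothing left below it):
  1 left: {4}→1  {6}→1
  2 left: {3,6}→1  {4,6}→2  {5,6}→1
  3 left: {1,5,6}→1  {3,4,6}→3  {3,5,6}→2  {4,5,6}→3
  4 left: {1,3,5,6}→3  {1,4,5,6}→4  {2,3,4,6}→3  {3,4,5,6}→8
  5 left: {0,2,3,4,6}→3  {1,3,4,5,6}→15  {2,3,4,5,6}→11
  placing 0:k first → 26 extensions
  placing 1:m first → 14 extensions
total linear extensions = 40

40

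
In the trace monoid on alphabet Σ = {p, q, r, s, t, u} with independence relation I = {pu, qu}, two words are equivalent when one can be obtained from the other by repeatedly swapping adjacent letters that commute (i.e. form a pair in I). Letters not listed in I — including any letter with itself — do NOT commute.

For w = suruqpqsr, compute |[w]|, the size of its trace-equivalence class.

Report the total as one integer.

drop 0:s onto floor
drop 1:u onto {0:s}
drop 2:r onto {1:u}
drop 3:u onto {2:r}
drop 4:q onto {2:r}
drop 5:p onto {4:q}
drop 6:q onto {5:p}
drop 7:s onto {3:u, 6:q}
drop 8:r onto {7:s}
ground layer = {0:s}
drop-orders for the pieces not yet dropped (sum over which currently-grounded one goes next):
  1 to go: {8} 1
  2 to go: {7,8} 1
  3 to go: {3,7,8} 1  {6,7,8} 1
  4 to go: {3,6,7,8} 2  {5,6,7,8} 1
  5 to go: {3,5,6,7,8} 3  {4,5,6,7,8} 1
  6 to go: {3,4,5,6,7,8} 4
  7 to go: {2,3,4,5,6,7,8} 4
  if 0:s drops first: 4 orders

4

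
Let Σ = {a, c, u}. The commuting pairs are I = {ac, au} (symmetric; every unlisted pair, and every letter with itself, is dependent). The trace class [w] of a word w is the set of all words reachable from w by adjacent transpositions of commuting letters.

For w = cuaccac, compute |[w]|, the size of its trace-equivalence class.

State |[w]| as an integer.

21

0(c) covers ∅
1(u) covers 0:c
2(a) covers ∅
3(c) covers 1:u
4(c) covers 3:c
5(a) covers 2:a
6(c) covers 4:c
floor of heap: 0:c, 2:a
completions by unplaced set U, small U first (add the entries for U minus each lowest piece of U):
  |U|=1: {5}:1  {6}:1
  |U|=2: {2,5}:1  {4,6}:1  {5,6}:2
  |U|=3: {2,5,6}:3  {3,4,6}:1  {4,5,6}:3
  |U|=4: {1,3,4,6}:1  {2,4,5,6}:6  {3,4,5,6}:4
  |U|=5: {0,1,3,4,6}:1  {1,3,4,5,6}:5  {2,3,4,5,6}:10
  start at 0(c): 15
  start at 2(a): 6
sum over floor = 21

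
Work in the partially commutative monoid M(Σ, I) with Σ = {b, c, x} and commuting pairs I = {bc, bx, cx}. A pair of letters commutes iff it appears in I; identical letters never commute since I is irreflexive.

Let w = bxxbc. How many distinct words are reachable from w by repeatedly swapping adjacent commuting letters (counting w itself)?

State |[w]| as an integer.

30

0(b) covers ∅
1(x) covers ∅
2(x) covers 1:x
3(b) covers 0:b
4(c) covers ∅
floor of heap: 0:b, 1:x, 4:c
completions by unplaced set U, small U first (add the entries for U minus each lowest piece of U):
  |U|=1: {2}:1  {3}:1  {4}:1
  |U|=2: {0,3}:1  {1,2}:1  {2,3}:2  {2,4}:2  {3,4}:2
  |U|=3: {0,2,3}:3  {0,3,4}:3  {1,2,3}:3  {1,2,4}:3  {2,3,4}:6
  start at 0(b): 12
  start at 1(x): 12
  start at 4(c): 6
sum over floor = 30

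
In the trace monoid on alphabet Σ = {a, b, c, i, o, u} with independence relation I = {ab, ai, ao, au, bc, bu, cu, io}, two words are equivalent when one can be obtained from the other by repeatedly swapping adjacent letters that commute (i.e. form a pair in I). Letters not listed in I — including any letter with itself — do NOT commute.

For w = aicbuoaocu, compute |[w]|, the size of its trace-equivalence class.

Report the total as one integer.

drop 0:a onto floor
drop 1:i onto floor
drop 2:c onto {0:a, 1:i}
drop 3:b onto {1:i}
drop 4:u onto {1:i}
drop 5:o onto {2:c, 3:b, 4:u}
drop 6:a onto {2:c}
drop 7:o onto {5:o}
drop 8:c onto {6:a, 7:o}
drop 9:u onto {7:o}
ground layer = {0:a, 1:i}
drop-orders for the pieces not yet dropped (sum over which currently-grounded one goes next):
  1 to go: {8} 1  {9} 1
  2 to go: {6,8} 1  {8,9} 2
  3 to go: {6,8,9} 3  {7,8,9} 2
  4 to go: {5,7,8,9} 2  {6,7,8,9} 5
  5 to go: {3,5,7,8,9} 2  {4,5,7,8,9} 2  {5,6,7,8,9} 7
  6 to go: {2,5,6,7,8,9} 7  {3,4,5,7,8,9} 4  {3,5,6,7,8,9} 9  {4,5,6,7,8,9} 9
  7 to go: {0,2,5,6,7,8,9} 7  {2,3,5,6,7,8,9} 16  {2,4,5,6,7,8,9} 16  {3,4,5,6,7,8,9} 22
  8 to go: {0,2,3,5,6,7,8,9} 23  {0,2,4,5,6,7,8,9} 23  {2,3,4,5,6,7,8,9} 54
  if 0:a drops first: 54 orders
  if 1:i drops first: 100 orders
heap linearizations: 154

154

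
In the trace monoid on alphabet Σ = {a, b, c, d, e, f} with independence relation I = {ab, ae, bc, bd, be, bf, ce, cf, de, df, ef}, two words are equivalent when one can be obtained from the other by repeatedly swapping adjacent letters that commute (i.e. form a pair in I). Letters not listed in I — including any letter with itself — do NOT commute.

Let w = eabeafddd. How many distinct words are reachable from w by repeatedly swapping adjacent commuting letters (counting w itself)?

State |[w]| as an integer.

#0=e has no predecessor
#1=a has no predecessor
#2=b has no predecessor
#3=e depends on [0:e]
#4=a depends on [1:a]
#5=f depends on [4:a]
#6=d depends on [4:a]
#7=d depends on [6:d]
#8=d depends on [7:d]
sources: [0:e, 1:a, 2:b]
N(rest) = Σ N(rest − s) over sources s of rest; N(one piece) = 1:
  size 1 → [2]=1  [3]=1  [5]=1  [8]=1
  size 2 → [0,3]=1  [2,3]=2  [2,5]=2  [2,8]=2  [3,5]=2  [3,8]=2  [5,8]=2  [7,8]=1
  size 3 → [0,2,3]=3  [0,3,5]=3  [0,3,8]=3  [2,3,5]=6  [2,3,8]=6  [2,5,8]=6  [2,7,8]=3  [3,5,8]=6  [3,7,8]=3  [5,7,8]=3  [6,7,8]=1
  size 4 → [0,2,3,5]=12  [0,2,3,8]=12  [0,3,5,8]=12  [0,3,7,8]=6  [2,3,5,8]=24  [2,3,7,8]=12  [2,5,7,8]=12  [2,6,7,8]=4  [3,5,7,8]=12  [3,6,7,8]=4  [5,6,7,8]=4
  size 5 → [0,2,3,5,8]=60  [0,2,3,7,8]=30  [0,3,5,7,8]=30  [0,3,6,7,8]=10  [2,3,5,7,8]=60  [2,3,6,7,8]=20  [2,5,6,7,8]=20  [3,5,6,7,8]=20  [4,5,6,7,8]=4
  size 6 → [0,2,3,5,7,8]=180  [0,2,3,6,7,8]=60  [0,3,5,6,7,8]=60  [1,4,5,6,7,8]=4  [2,3,5,6,7,8]=120  [2,4,5,6,7,8]=24  [3,4,5,6,7,8]=24
  size 7 → [0,2,3,5,6,7,8]=420  [0,3,4,5,6,7,8]=84  [1,2,4,5,6,7,8]=28  [1,3,4,5,6,7,8]=28  [2,3,4,5,6,7,8]=168
  first=0(e) contributes 224
  first=1(a) contributes 672
  first=2(b) contributes 112
|[w]| = 1008

1008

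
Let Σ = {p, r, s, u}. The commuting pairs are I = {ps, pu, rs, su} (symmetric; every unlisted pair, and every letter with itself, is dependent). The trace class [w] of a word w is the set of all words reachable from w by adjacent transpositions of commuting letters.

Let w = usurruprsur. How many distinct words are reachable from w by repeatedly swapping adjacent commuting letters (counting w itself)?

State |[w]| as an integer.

0(u) covers ∅
1(s) covers ∅
2(u) covers 0:u
3(r) covers 2:u
4(r) covers 3:r
5(u) covers 4:r
6(p) covers 4:r
7(r) covers 5:u, 6:p
8(s) covers 1:s
9(u) covers 7:r
10(r) covers 9:u
floor of heap: 0:u, 1:s
completions by unplaced set U, small U first (add the entries for U minus each lowest piece of U):
  |U|=1: {8}:1  {10}:1
  |U|=2: {1,8}:1  {8,10}:2  {9,10}:1
  |U|=3: {1,8,10}:3  {7,9,10}:1  {8,9,10}:3
  |U|=4: {1,8,9,10}:6  {5,7,9,10}:1  {6,7,9,10}:1  {7,8,9,10}:4
  |U|=5: {1,7,8,9,10}:10  {5,6,7,9,10}:2  {5,7,8,9,10}:5  {6,7,8,9,10}:5
  |U|=6: {1,5,7,8,9,10}:15  {1,6,7,8,9,10}:15  {4,5,6,7,9,10}:2  {5,6,7,8,9,10}:12
  |U|=7: {1,5,6,7,8,9,10}:42  {3,4,5,6,7,9,10}:2  {4,5,6,7,8,9,10}:14
  |U|=8: {1,4,5,6,7,8,9,10}:56  {2,3,4,5,6,7,9,10}:2  {3,4,5,6,7,8,9,10}:16
  |U|=9: {0,2,3,4,5,6,7,9,10}:2  {1,3,4,5,6,7,8,9,10}:72  {2,3,4,5,6,7,8,9,10}:18
  start at 0(u): 90
  start at 1(s): 20
sum over floor = 110

110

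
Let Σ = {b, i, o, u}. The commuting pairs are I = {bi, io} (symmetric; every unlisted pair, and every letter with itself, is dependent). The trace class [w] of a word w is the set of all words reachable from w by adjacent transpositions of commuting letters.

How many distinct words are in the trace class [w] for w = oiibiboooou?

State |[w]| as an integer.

120

#0=o has no predecessor
#1=i has no predecessor
#2=i depends on [1:i]
#3=b depends on [0:o]
#4=i depends on [2:i]
#5=b depends on [3:b]
#6=o depends on [5:b]
#7=o depends on [6:o]
#8=o depends on [7:o]
#9=o depends on [8:o]
#10=u depends on [4:i, 9:o]
sources: [0:o, 1:i]
N(rest) = Σ N(rest − s) over sources s of rest; N(one piece) = 1:
  size 1 → [10]=1
  size 2 → [4,10]=1  [9,10]=1
  size 3 → [2,4,10]=1  [4,9,10]=2  [8,9,10]=1
  size 4 → [1,2,4,10]=1  [2,4,9,10]=3  [4,8,9,10]=3  [7,8,9,10]=1
  size 5 → [1,2,4,9,10]=4  [2,4,8,9,10]=6  [4,7,8,9,10]=4  [6,7,8,9,10]=1
  size 6 → [1,2,4,8,9,10]=10  [2,4,7,8,9,10]=10  [4,6,7,8,9,10]=5  [5,6,7,8,9,10]=1
  size 7 → [1,2,4,7,8,9,10]=20  [2,4,6,7,8,9,10]=15  [3,5,6,7,8,9,10]=1  [4,5,6,7,8,9,10]=6
  size 8 → [0,3,5,6,7,8,9,10]=1  [1,2,4,6,7,8,9,10]=35  [2,4,5,6,7,8,9,10]=21  [3,4,5,6,7,8,9,10]=7
  size 9 → [0,3,4,5,6,7,8,9,10]=8  [1,2,4,5,6,7,8,9,10]=56  [2,3,4,5,6,7,8,9,10]=28
  first=0(o) contributes 84
  first=1(i) contributes 36
|[w]| = 120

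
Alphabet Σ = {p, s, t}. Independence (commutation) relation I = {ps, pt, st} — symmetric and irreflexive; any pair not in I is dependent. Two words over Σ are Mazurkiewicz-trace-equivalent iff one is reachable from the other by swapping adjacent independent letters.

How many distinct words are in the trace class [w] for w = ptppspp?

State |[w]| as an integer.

42

piece 0:p — minimal
piece 1:t — minimal
piece 2:p rests on {0:p}
piece 3:p rests on {2:p}
piece 4:s — minimal
piece 5:p rests on {3:p}
piece 6:p rests on {5:p}
minimal pieces: {0:p, 1:t, 4:s}
ways to finish when only these pieces remain (= sum over removing one remaining piece with nothing left below it):
  1 left: {1}→1  {4}→1  {6}→1
  2 left: {1,4}→2  {1,6}→2  {4,6}→2  {5,6}→1
  3 left: {1,4,6}→6  {1,5,6}→3  {3,5,6}→1  {4,5,6}→3
  4 left: {1,3,5,6}→4  {1,4,5,6}→12  {2,3,5,6}→1  {3,4,5,6}→4
  5 left: {0,2,3,5,6}→1  {1,2,3,5,6}→5  {1,3,4,5,6}→20  {2,3,4,5,6}→5
  placing 0:p first → 30 extensions
  placing 1:t first → 6 extensions
  placing 4:s first → 6 extensions
total linear extensions = 42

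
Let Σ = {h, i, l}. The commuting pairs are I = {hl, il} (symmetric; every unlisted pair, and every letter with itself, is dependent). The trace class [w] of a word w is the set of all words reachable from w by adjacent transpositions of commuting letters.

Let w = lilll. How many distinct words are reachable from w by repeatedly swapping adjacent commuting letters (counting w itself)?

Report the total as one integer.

drop 0:l onto floor
drop 1:i onto floor
drop 2:l onto {0:l}
drop 3:l onto {2:l}
drop 4:l onto {3:l}
ground layer = {0:l, 1:i}
drop-orders for the pieces not yet dropped (sum over which currently-grounded one goes next):
  1 to go: {1} 1  {4} 1
  2 to go: {1,4} 2  {3,4} 1
  3 to go: {1,3,4} 3  {2,3,4} 1
  if 0:l drops first: 4 orders
  if 1:i drops first: 1 orders
heap linearizations: 5

5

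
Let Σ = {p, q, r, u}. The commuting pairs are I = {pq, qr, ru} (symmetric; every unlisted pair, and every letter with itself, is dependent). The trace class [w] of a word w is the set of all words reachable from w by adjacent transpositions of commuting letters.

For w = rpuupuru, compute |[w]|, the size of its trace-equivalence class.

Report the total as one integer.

#0=r has no predecessor
#1=p depends on [0:r]
#2=u depends on [1:p]
#3=u depends on [2:u]
#4=p depends on [3:u]
#5=u depends on [4:p]
#6=r depends on [4:p]
#7=u depends on [5:u]
sources: [0:r]
N(rest) = Σ N(rest − s) over sources s of rest; N(one piece) = 1:
  size 1 → [6]=1  [7]=1
  size 2 → [5,7]=1  [6,7]=2
  size 3 → [5,6,7]=3
  size 4 → [4,5,6,7]=3
  size 5 → [3,4,5,6,7]=3
  size 6 → [2,3,4,5,6,7]=3
  first=0(r) contributes 3

3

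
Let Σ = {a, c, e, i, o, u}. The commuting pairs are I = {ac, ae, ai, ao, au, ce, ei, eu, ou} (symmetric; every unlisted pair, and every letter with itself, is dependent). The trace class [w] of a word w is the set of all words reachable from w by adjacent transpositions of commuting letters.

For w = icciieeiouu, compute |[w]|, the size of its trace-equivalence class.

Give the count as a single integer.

109

0(i) covers ∅
1(c) covers 0:i
2(c) covers 1:c
3(i) covers 2:c
4(i) covers 3:i
5(e) covers ∅
6(e) covers 5:e
7(i) covers 4:i
8(o) covers 6:e, 7:i
9(u) covers 7:i
10(u) covers 9:u
floor of heap: 0:i, 5:e
completions by unplaced set U, small U first (add the entries for U minus each lowest piece of U):
  |U|=1: {8}:1  {10}:1
  |U|=2: {6,8}:1  {8,10}:2  {9,10}:1
  |U|=3: {5,6,8}:1  {6,8,10}:3  {8,9,10}:3
  |U|=4: {5,6,8,10}:4  {6,8,9,10}:6  {7,8,9,10}:3
  |U|=5: {4,7,8,9,10}:3  {5,6,8,9,10}:10  {6,7,8,9,10}:9
  |U|=6: {3,4,7,8,9,10}:3  {4,6,7,8,9,10}:12  {5,6,7,8,9,10}:19
  |U|=7: {2,3,4,7,8,9,10}:3  {3,4,6,7,8,9,10}:15  {4,5,6,7,8,9,10}:31
  |U|=8: {1,2,3,4,7,8,9,10}:3  {2,3,4,6,7,8,9,10}:18  {3,4,5,6,7,8,9,10}:46
  |U|=9: {0,1,2,3,4,7,8,9,10}:3  {1,2,3,4,6,7,8,9,10}:21  {2,3,4,5,6,7,8,9,10}:64
  start at 0(i): 85
  start at 5(e): 24
sum over floor = 109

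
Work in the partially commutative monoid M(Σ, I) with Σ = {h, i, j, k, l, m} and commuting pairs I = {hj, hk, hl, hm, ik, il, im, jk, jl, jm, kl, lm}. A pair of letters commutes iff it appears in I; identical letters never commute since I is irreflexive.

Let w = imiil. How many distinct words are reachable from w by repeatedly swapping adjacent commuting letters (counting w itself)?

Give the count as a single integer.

#0=i has no predecessor
#1=m has no predecessor
#2=i depends on [0:i]
#3=i depends on [2:i]
#4=l has no predecessor
sources: [0:i, 1:m, 4:l]
N(rest) = Σ N(rest − s) over sources s of rest; N(one piece) = 1:
  size 1 → [1]=1  [3]=1  [4]=1
  size 2 → [1,3]=2  [1,4]=2  [2,3]=1  [3,4]=2
  size 3 → [0,2,3]=1  [1,2,3]=3  [1,3,4]=6  [2,3,4]=3
  first=0(i) contributes 12
  first=1(m) contributes 4
  first=4(l) contributes 4
|[w]| = 20

20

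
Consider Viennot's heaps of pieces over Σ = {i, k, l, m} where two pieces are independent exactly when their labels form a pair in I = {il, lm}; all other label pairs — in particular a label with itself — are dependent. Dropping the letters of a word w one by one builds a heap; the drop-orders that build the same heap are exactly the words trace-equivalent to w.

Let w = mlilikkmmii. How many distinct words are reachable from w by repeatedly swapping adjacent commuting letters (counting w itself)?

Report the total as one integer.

10

piece 0:m — minimal
piece 1:l — minimal
piece 2:i rests on {0:m}
piece 3:l rests on {1:l}
piece 4:i rests on {2:i}
piece 5:k rests on {3:l, 4:i}
piece 6:k rests on {5:k}
piece 7:m rests on {6:k}
piece 8:m rests on {7:m}
piece 9:i rests on {8:m}
piece 10:i rests on {9:i}
minimal pieces: {0:m, 1:l}
ways to finish when only these pieces remain (= sum over removing one remaining piece with nothing left below it):
  1 left: {10}→1
  2 left: {9,10}→1
  3 left: {8,9,10}→1
  4 left: {7,8,9,10}→1
  5 left: {6,7,8,9,10}→1
  6 left: {5,6,7,8,9,10}→1
  7 left: {3,5,6,7,8,9,10}→1  {4,5,6,7,8,9,10}→1
  8 left: {1,3,5,6,7,8,9,10}→1  {2,4,5,6,7,8,9,10}→1  {3,4,5,6,7,8,9,10}→2
  9 left: {0,2,4,5,6,7,8,9,10}→1  {1,3,4,5,6,7,8,9,10}→3  {2,3,4,5,6,7,8,9,10}→3
  placing 0:m first → 6 extensions
  placing 1:l first → 4 extensions
total linear extensions = 10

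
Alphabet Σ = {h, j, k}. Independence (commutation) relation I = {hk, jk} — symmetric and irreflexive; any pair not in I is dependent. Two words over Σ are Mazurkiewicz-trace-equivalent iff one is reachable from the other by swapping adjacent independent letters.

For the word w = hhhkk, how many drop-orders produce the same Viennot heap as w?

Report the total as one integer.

10

#0=h has no predecessor
#1=h depends on [0:h]
#2=h depends on [1:h]
#3=k has no predecessor
#4=k depends on [3:k]
sources: [0:h, 3:k]
N(rest) = Σ N(rest − s) over sources s of rest; N(one piece) = 1:
  size 1 → [2]=1  [4]=1
  size 2 → [1,2]=1  [2,4]=2  [3,4]=1
  size 3 → [0,1,2]=1  [1,2,4]=3  [2,3,4]=3
  first=0(h) contributes 6
  first=3(k) contributes 4
|[w]| = 10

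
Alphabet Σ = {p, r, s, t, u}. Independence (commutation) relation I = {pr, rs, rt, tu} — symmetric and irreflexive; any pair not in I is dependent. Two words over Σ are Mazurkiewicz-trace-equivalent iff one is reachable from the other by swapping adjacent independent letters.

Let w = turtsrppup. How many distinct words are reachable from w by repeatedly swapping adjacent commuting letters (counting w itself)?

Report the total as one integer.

46

#0=t has no predecessor
#1=u has no predecessor
#2=r depends on [1:u]
#3=t depends on [0:t]
#4=s depends on [1:u, 3:t]
#5=r depends on [2:r]
#6=p depends on [4:s]
#7=p depends on [6:p]
#8=u depends on [5:r, 7:p]
#9=p depends on [8:u]
sources: [0:t, 1:u]
N(rest) = Σ N(rest − s) over sources s of rest; N(one piece) = 1:
  size 1 → [9]=1
  size 2 → [8,9]=1
  size 3 → [5,8,9]=1  [7,8,9]=1
  size 4 → [2,5,8,9]=1  [5,7,8,9]=2  [6,7,8,9]=1
  size 5 → [2,5,7,8,9]=3  [4,6,7,8,9]=1  [5,6,7,8,9]=3
  size 6 → [2,5,6,7,8,9]=6  [3,4,6,7,8,9]=1  [4,5,6,7,8,9]=4
  size 7 → [0,3,4,6,7,8,9]=1  [2,4,5,6,7,8,9]=10  [3,4,5,6,7,8,9]=5
  size 8 → [0,3,4,5,6,7,8,9]=6  [1,2,4,5,6,7,8,9]=10  [2,3,4,5,6,7,8,9]=15
  first=0(t) contributes 25
  first=1(u) contributes 21
|[w]| = 46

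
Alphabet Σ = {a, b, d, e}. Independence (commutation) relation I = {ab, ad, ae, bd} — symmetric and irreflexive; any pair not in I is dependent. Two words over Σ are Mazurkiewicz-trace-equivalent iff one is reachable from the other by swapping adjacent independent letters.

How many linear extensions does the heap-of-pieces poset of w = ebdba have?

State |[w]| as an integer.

15

#0=e has no predecessor
#1=b depends on [0:e]
#2=d depends on [0:e]
#3=b depends on [1:b]
#4=a has no predecessor
sources: [0:e, 4:a]
N(rest) = Σ N(rest − s) over sources s of rest; N(one piece) = 1:
  size 1 → [2]=1  [3]=1  [4]=1
  size 2 → [1,3]=1  [2,3]=2  [2,4]=2  [3,4]=2
  size 3 → [1,2,3]=3  [1,3,4]=3  [2,3,4]=6
  first=0(e) contributes 12
  first=4(a) contributes 3
|[w]| = 15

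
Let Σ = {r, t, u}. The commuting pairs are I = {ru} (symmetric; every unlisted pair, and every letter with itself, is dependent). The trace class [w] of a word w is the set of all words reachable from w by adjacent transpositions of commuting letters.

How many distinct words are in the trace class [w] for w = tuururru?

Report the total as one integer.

#0=t has no predecessor
#1=u depends on [0:t]
#2=u depends on [1:u]
#3=r depends on [0:t]
#4=u depends on [2:u]
#5=r depends on [3:r]
#6=r depends on [5:r]
#7=u depends on [4:u]
sources: [0:t]
N(rest) = Σ N(rest − s) over sources s of rest; N(one piece) = 1:
  size 1 → [6]=1  [7]=1
  size 2 → [4,7]=1  [5,6]=1  [6,7]=2
  size 3 → [2,4,7]=1  [3,5,6]=1  [4,6,7]=3  [5,6,7]=3
  size 4 → [1,2,4,7]=1  [2,4,6,7]=4  [3,5,6,7]=4  [4,5,6,7]=6
  size 5 → [1,2,4,6,7]=5  [2,4,5,6,7]=10  [3,4,5,6,7]=10
  size 6 → [1,2,4,5,6,7]=15  [2,3,4,5,6,7]=20
  first=0(t) contributes 35

35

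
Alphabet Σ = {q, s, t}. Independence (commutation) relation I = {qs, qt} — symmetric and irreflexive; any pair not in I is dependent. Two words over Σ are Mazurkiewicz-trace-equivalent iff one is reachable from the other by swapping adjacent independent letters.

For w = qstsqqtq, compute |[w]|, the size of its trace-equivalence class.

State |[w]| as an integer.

drop 0:q onto floor
drop 1:s onto floor
drop 2:t onto {1:s}
drop 3:s onto {2:t}
drop 4:q onto {0:q}
drop 5:q onto {4:q}
drop 6:t onto {3:s}
drop 7:q onto {5:q}
ground layer = {0:q, 1:s}
drop-orders for the pieces not yet dropped (sum over which currently-grounded one goes next):
  1 to go: {6} 1  {7} 1
  2 to go: {3,6} 1  {5,7} 1  {6,7} 2
  3 to go: {2,3,6} 1  {3,6,7} 3  {4,5,7} 1  {5,6,7} 3
  4 to go: {0,4,5,7} 1  {1,2,3,6} 1  {2,3,6,7} 4  {3,5,6,7} 6  {4,5,6,7} 4
  5 to go: {0,4,5,6,7} 5  {1,2,3,6,7} 5  {2,3,5,6,7} 10  {3,4,5,6,7} 10
  6 to go: {0,3,4,5,6,7} 15  {1,2,3,5,6,7} 15  {2,3,4,5,6,7} 20
  if 0:q drops first: 35 orders
  if 1:s drops first: 35 orders
heap linearizations: 70

70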